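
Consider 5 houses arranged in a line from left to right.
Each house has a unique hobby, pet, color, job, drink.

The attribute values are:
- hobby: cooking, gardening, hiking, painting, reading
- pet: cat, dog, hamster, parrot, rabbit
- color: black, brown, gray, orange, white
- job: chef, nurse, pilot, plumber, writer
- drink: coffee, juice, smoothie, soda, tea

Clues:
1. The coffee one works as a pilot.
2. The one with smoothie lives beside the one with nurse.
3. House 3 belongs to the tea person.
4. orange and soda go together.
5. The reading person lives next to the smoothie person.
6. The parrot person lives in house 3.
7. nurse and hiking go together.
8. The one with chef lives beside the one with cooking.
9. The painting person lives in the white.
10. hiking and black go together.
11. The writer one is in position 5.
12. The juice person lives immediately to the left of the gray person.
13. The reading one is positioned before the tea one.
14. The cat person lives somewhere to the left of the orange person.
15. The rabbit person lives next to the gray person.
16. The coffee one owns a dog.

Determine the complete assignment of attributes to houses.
Solution:

House | Hobby | Pet | Color | Job | Drink
-----------------------------------------
  1   | reading | rabbit | brown | chef | juice
  2   | cooking | cat | gray | plumber | smoothie
  3   | hiking | parrot | black | nurse | tea
  4   | painting | dog | white | pilot | coffee
  5   | gardening | hamster | orange | writer | soda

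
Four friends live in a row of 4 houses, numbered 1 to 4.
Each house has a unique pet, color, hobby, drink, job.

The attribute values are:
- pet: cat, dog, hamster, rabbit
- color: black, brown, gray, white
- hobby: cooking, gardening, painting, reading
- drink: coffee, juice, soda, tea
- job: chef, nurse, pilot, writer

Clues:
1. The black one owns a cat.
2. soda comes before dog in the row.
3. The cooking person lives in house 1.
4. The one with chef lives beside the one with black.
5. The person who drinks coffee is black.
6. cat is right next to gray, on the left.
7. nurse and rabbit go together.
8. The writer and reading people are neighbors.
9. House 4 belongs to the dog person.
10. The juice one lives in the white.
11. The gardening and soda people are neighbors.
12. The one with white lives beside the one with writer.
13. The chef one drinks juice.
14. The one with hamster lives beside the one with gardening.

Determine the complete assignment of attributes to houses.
Solution:

House | Pet | Color | Hobby | Drink | Job
-----------------------------------------
  1   | hamster | white | cooking | juice | chef
  2   | cat | black | gardening | coffee | writer
  3   | rabbit | gray | reading | soda | nurse
  4   | dog | brown | painting | tea | pilot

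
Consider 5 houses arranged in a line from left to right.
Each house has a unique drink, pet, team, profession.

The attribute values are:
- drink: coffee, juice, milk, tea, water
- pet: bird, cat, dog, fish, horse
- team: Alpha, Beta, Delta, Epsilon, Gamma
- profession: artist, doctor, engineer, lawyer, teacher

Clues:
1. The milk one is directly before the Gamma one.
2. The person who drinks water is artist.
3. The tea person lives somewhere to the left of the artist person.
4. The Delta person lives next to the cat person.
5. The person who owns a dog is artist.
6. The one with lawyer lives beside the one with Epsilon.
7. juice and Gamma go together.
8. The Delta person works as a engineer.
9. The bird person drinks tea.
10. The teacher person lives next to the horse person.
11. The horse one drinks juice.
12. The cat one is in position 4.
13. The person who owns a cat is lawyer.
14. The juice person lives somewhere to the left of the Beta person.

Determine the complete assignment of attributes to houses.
Solution:

House | Drink | Pet | Team | Profession
---------------------------------------
  1   | milk | fish | Alpha | teacher
  2   | juice | horse | Gamma | doctor
  3   | tea | bird | Delta | engineer
  4   | coffee | cat | Beta | lawyer
  5   | water | dog | Epsilon | artist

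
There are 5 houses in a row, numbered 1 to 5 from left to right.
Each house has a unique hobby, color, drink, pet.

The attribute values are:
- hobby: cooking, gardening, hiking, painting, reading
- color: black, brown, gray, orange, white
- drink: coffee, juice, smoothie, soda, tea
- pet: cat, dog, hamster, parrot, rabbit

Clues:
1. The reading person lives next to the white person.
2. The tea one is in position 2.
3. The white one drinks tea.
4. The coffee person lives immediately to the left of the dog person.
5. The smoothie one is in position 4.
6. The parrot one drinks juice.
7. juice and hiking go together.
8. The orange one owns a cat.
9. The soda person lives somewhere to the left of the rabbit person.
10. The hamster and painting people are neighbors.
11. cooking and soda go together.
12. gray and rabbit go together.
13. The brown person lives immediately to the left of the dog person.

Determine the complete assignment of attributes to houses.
Solution:

House | Hobby | Color | Drink | Pet
-----------------------------------
  1   | reading | brown | coffee | hamster
  2   | painting | white | tea | dog
  3   | cooking | orange | soda | cat
  4   | gardening | gray | smoothie | rabbit
  5   | hiking | black | juice | parrot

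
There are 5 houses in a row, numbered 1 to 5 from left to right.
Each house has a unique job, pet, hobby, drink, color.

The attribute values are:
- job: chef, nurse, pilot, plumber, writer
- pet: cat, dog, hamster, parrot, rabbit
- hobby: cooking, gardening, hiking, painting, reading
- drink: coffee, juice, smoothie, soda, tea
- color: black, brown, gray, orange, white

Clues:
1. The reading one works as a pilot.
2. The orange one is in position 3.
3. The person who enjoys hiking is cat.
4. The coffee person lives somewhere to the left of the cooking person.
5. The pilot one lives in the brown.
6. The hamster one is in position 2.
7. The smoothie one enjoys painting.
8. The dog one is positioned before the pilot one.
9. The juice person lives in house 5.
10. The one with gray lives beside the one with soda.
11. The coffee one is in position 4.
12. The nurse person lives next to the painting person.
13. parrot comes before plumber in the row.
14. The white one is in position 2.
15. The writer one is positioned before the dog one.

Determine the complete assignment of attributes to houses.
Solution:

House | Job | Pet | Hobby | Drink | Color
-----------------------------------------
  1   | writer | cat | hiking | tea | gray
  2   | nurse | hamster | gardening | soda | white
  3   | chef | dog | painting | smoothie | orange
  4   | pilot | parrot | reading | coffee | brown
  5   | plumber | rabbit | cooking | juice | black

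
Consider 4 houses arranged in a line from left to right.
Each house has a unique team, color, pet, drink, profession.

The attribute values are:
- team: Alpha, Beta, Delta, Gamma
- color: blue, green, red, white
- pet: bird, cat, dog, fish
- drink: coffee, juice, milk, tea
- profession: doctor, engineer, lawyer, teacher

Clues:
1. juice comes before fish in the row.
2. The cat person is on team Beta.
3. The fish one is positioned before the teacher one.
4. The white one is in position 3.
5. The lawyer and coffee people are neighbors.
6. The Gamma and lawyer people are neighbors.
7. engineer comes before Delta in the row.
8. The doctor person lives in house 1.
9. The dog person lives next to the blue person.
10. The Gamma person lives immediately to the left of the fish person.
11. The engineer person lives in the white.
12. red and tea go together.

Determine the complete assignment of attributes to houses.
Solution:

House | Team | Color | Pet | Drink | Profession
-----------------------------------------------
  1   | Gamma | green | dog | juice | doctor
  2   | Alpha | blue | fish | milk | lawyer
  3   | Beta | white | cat | coffee | engineer
  4   | Delta | red | bird | tea | teacher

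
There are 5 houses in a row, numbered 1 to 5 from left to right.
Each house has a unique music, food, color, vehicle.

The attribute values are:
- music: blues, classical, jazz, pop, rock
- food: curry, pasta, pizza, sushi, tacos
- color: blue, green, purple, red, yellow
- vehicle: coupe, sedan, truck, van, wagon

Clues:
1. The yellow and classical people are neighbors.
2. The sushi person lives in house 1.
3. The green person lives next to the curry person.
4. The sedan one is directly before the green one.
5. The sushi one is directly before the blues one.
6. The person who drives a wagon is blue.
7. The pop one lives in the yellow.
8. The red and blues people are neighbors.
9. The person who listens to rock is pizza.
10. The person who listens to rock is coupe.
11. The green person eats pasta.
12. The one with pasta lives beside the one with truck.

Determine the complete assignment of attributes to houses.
Solution:

House | Music | Food | Color | Vehicle
--------------------------------------
  1   | jazz | sushi | red | sedan
  2   | blues | pasta | green | van
  3   | pop | curry | yellow | truck
  4   | classical | tacos | blue | wagon
  5   | rock | pizza | purple | coupe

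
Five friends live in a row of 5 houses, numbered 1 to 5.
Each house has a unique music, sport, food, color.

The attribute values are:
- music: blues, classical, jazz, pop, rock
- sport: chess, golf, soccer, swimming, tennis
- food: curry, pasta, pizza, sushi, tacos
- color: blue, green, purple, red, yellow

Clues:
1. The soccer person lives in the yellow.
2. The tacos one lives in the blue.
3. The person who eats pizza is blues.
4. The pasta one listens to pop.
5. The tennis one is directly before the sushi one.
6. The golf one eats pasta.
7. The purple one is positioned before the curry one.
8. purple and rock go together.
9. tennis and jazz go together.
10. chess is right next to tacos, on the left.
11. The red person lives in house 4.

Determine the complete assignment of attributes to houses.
Solution:

House | Music | Sport | Food | Color
------------------------------------
  1   | blues | chess | pizza | green
  2   | jazz | tennis | tacos | blue
  3   | rock | swimming | sushi | purple
  4   | pop | golf | pasta | red
  5   | classical | soccer | curry | yellow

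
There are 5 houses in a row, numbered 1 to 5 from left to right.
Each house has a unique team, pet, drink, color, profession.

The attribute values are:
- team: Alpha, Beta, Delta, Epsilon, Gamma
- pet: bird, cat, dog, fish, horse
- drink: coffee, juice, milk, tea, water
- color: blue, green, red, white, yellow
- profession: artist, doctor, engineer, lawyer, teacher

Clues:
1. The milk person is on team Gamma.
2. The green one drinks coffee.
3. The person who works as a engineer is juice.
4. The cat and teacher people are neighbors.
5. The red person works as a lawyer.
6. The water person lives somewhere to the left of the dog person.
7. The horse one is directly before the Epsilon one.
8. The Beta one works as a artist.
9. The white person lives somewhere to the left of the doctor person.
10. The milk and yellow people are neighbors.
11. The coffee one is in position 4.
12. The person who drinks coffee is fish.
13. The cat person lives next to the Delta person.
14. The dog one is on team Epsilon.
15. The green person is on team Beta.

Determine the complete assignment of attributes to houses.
Solution:

House | Team | Pet | Drink | Color | Profession
-----------------------------------------------
  1   | Gamma | cat | milk | red | lawyer
  2   | Delta | horse | water | yellow | teacher
  3   | Epsilon | dog | juice | white | engineer
  4   | Beta | fish | coffee | green | artist
  5   | Alpha | bird | tea | blue | doctor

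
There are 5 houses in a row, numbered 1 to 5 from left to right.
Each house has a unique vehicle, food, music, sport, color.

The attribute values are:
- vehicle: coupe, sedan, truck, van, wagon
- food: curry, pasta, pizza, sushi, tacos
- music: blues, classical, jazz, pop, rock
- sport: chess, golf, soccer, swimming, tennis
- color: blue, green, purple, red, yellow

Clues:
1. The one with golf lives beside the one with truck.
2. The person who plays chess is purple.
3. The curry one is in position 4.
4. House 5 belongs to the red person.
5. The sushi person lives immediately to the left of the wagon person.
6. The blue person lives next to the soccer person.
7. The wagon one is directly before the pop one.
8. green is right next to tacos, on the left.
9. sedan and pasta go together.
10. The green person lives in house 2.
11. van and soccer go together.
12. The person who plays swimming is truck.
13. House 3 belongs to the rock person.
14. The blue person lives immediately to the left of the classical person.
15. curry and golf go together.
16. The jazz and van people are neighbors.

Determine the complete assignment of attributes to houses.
Solution:

House | Vehicle | Food | Music | Sport | Color
----------------------------------------------
  1   | sedan | pasta | jazz | tennis | blue
  2   | van | sushi | classical | soccer | green
  3   | wagon | tacos | rock | chess | purple
  4   | coupe | curry | pop | golf | yellow
  5   | truck | pizza | blues | swimming | red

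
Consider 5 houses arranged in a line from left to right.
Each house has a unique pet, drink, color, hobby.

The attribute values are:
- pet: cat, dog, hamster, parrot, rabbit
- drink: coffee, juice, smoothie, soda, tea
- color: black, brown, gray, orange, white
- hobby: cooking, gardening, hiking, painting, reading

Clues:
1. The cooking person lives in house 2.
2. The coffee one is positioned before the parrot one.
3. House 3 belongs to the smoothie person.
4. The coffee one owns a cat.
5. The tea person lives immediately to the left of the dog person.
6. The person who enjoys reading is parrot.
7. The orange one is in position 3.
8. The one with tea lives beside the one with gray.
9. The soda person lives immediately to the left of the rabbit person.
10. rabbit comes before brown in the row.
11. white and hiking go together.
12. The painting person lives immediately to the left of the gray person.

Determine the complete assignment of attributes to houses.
Solution:

House | Pet | Drink | Color | Hobby
-----------------------------------
  1   | hamster | tea | black | painting
  2   | dog | soda | gray | cooking
  3   | rabbit | smoothie | orange | gardening
  4   | cat | coffee | white | hiking
  5   | parrot | juice | brown | reading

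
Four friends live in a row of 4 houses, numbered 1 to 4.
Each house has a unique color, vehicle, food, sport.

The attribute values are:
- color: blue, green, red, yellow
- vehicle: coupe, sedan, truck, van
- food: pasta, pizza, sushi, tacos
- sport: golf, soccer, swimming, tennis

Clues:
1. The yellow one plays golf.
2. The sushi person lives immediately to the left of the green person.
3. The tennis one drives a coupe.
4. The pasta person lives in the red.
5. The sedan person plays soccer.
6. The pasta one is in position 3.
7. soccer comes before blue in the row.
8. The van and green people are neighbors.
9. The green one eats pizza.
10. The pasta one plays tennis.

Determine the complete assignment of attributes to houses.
Solution:

House | Color | Vehicle | Food | Sport
--------------------------------------
  1   | yellow | van | sushi | golf
  2   | green | sedan | pizza | soccer
  3   | red | coupe | pasta | tennis
  4   | blue | truck | tacos | swimming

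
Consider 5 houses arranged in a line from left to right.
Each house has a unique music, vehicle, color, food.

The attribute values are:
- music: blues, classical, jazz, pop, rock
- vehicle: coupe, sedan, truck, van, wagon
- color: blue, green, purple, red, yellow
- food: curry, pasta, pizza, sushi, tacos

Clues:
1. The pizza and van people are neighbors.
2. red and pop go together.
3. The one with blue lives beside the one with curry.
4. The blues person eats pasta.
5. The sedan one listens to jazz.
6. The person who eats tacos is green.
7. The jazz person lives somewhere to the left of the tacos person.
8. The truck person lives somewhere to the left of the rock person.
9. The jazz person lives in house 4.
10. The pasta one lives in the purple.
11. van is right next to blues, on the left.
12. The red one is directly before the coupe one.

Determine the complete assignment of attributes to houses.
Solution:

House | Music | Vehicle | Color | Food
--------------------------------------
  1   | classical | truck | blue | pizza
  2   | pop | van | red | curry
  3   | blues | coupe | purple | pasta
  4   | jazz | sedan | yellow | sushi
  5   | rock | wagon | green | tacos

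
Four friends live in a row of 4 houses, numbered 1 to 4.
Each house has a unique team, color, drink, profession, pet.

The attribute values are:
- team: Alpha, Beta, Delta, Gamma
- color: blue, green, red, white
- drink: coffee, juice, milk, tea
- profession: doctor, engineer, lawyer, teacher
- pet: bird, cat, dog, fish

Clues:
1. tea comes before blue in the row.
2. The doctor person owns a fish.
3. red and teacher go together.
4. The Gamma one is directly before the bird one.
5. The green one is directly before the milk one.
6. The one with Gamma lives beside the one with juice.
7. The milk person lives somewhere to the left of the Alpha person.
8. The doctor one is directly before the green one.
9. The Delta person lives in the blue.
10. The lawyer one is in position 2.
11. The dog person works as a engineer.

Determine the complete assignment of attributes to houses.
Solution:

House | Team | Color | Drink | Profession | Pet
-----------------------------------------------
  1   | Gamma | white | tea | doctor | fish
  2   | Beta | green | juice | lawyer | bird
  3   | Delta | blue | milk | engineer | dog
  4   | Alpha | red | coffee | teacher | cat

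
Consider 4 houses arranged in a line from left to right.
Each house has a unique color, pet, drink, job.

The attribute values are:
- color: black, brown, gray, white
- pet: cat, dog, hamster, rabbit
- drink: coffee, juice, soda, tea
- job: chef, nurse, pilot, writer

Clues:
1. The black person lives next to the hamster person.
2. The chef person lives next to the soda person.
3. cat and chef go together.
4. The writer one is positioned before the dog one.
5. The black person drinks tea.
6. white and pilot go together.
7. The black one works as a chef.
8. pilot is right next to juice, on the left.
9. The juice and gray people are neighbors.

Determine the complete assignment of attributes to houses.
Solution:

House | Color | Pet | Drink | Job
---------------------------------
  1   | black | cat | tea | chef
  2   | white | hamster | soda | pilot
  3   | brown | rabbit | juice | writer
  4   | gray | dog | coffee | nurse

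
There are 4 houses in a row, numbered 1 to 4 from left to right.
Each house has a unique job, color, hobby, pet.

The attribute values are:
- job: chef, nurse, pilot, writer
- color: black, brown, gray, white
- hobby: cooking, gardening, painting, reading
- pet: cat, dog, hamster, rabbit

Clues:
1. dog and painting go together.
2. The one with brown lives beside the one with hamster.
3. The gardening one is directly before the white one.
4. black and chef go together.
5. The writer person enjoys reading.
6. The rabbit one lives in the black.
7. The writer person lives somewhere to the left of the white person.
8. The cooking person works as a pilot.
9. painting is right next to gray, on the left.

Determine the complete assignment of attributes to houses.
Solution:

House | Job | Color | Hobby | Pet
---------------------------------
  1   | nurse | brown | painting | dog
  2   | writer | gray | reading | hamster
  3   | chef | black | gardening | rabbit
  4   | pilot | white | cooking | cat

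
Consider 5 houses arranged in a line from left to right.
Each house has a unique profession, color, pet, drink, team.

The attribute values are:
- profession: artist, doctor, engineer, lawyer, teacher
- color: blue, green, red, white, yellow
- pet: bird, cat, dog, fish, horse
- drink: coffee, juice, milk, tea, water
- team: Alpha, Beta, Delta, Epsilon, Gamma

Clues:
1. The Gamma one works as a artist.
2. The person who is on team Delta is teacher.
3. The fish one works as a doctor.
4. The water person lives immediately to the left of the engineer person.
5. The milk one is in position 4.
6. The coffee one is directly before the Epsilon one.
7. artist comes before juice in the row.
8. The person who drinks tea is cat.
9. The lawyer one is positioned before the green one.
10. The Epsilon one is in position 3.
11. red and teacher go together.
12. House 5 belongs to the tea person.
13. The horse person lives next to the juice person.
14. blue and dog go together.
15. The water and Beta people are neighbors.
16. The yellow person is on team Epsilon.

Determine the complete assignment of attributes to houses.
Solution:

House | Profession | Color | Pet | Drink | Team
-----------------------------------------------
  1   | artist | blue | dog | water | Gamma
  2   | engineer | white | horse | coffee | Beta
  3   | lawyer | yellow | bird | juice | Epsilon
  4   | doctor | green | fish | milk | Alpha
  5   | teacher | red | cat | tea | Delta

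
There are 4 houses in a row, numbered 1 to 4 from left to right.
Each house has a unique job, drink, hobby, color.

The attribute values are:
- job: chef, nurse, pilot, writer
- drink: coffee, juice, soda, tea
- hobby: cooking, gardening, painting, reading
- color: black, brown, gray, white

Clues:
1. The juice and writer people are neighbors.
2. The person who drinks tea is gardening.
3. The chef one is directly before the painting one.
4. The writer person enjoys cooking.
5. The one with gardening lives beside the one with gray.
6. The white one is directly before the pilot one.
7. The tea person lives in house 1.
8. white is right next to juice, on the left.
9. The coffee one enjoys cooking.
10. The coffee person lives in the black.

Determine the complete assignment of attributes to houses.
Solution:

House | Job | Drink | Hobby | Color
-----------------------------------
  1   | chef | tea | gardening | white
  2   | pilot | juice | painting | gray
  3   | writer | coffee | cooking | black
  4   | nurse | soda | reading | brown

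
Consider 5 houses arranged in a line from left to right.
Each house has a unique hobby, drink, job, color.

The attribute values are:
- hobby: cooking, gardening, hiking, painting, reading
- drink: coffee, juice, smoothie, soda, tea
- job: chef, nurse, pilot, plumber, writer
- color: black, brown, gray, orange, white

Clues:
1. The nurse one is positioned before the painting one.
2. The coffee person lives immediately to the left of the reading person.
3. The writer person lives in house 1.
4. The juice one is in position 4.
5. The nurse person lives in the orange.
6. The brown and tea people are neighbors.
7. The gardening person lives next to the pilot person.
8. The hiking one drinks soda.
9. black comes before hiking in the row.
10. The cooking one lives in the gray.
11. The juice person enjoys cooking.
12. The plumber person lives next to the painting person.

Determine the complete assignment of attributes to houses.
Solution:

House | Hobby | Drink | Job | Color
-----------------------------------
  1   | gardening | coffee | writer | brown
  2   | reading | tea | pilot | black
  3   | hiking | soda | nurse | orange
  4   | cooking | juice | plumber | gray
  5   | painting | smoothie | chef | white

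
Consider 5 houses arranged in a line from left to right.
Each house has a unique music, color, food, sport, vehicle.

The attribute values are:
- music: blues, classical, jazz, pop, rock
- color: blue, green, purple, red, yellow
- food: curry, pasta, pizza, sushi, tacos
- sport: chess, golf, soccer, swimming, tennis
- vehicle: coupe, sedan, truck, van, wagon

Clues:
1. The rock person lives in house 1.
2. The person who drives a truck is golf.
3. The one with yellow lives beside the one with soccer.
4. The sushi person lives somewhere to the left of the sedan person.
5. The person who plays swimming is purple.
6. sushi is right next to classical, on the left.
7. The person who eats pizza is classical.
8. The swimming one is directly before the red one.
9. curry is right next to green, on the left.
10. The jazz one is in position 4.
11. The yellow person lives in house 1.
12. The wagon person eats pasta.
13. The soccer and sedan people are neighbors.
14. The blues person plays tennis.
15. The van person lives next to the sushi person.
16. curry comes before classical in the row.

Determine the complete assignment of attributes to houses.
Solution:

House | Music | Color | Food | Sport | Vehicle
----------------------------------------------
  1   | rock | yellow | curry | chess | van
  2   | pop | green | sushi | soccer | coupe
  3   | classical | purple | pizza | swimming | sedan
  4   | jazz | red | tacos | golf | truck
  5   | blues | blue | pasta | tennis | wagon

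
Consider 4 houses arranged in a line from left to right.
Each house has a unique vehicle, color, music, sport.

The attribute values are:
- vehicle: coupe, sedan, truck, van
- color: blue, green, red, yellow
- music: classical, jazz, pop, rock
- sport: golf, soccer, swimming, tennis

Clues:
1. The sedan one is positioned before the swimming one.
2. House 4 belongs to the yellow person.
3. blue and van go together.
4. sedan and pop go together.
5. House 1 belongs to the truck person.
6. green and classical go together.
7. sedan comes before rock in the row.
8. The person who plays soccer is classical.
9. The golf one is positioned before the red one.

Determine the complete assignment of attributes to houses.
Solution:

House | Vehicle | Color | Music | Sport
---------------------------------------
  1   | truck | green | classical | soccer
  2   | van | blue | jazz | golf
  3   | sedan | red | pop | tennis
  4   | coupe | yellow | rock | swimming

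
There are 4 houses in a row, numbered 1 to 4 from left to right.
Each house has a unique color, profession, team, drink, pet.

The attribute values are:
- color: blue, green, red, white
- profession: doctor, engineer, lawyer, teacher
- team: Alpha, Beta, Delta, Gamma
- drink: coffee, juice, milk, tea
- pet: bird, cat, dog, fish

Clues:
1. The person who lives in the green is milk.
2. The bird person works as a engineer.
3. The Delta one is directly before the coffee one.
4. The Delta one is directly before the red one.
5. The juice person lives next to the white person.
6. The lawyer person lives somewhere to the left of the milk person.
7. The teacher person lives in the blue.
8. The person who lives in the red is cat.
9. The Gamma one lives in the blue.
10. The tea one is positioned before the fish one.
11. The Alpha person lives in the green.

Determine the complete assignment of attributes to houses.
Solution:

House | Color | Profession | Team | Drink | Pet
-----------------------------------------------
  1   | blue | teacher | Gamma | juice | dog
  2   | white | engineer | Delta | tea | bird
  3   | red | lawyer | Beta | coffee | cat
  4   | green | doctor | Alpha | milk | fish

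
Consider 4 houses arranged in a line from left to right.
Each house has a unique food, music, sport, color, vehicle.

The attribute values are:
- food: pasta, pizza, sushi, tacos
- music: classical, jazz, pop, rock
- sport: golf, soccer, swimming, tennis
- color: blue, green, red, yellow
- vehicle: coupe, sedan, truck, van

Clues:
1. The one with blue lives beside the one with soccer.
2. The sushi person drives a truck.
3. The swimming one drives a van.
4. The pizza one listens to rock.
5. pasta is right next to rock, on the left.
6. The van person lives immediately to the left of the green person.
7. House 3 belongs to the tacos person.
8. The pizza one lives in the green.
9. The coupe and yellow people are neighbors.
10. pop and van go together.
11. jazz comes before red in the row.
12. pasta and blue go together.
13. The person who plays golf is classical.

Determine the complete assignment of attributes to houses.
Solution:

House | Food | Music | Sport | Color | Vehicle
----------------------------------------------
  1   | pasta | pop | swimming | blue | van
  2   | pizza | rock | soccer | green | coupe
  3   | tacos | jazz | tennis | yellow | sedan
  4   | sushi | classical | golf | red | truck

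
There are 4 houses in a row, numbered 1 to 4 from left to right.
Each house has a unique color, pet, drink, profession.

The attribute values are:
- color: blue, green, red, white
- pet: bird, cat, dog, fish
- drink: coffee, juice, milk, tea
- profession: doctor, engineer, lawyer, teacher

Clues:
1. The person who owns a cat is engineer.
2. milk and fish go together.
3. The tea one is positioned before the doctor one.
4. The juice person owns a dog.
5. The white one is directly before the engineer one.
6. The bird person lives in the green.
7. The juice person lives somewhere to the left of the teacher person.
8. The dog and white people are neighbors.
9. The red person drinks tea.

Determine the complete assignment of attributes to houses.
Solution:

House | Color | Pet | Drink | Profession
----------------------------------------
  1   | blue | dog | juice | lawyer
  2   | white | fish | milk | teacher
  3   | red | cat | tea | engineer
  4   | green | bird | coffee | doctor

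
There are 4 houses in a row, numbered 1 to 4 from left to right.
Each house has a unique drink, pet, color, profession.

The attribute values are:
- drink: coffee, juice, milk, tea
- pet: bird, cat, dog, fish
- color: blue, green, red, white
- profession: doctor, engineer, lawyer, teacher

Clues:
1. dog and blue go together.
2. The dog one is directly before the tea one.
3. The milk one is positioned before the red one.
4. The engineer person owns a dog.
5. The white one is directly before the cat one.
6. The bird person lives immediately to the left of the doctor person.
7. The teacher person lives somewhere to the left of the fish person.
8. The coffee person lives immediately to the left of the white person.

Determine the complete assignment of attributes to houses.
Solution:

House | Drink | Pet | Color | Profession
----------------------------------------
  1   | coffee | dog | blue | engineer
  2   | tea | bird | white | teacher
  3   | milk | cat | green | doctor
  4   | juice | fish | red | lawyer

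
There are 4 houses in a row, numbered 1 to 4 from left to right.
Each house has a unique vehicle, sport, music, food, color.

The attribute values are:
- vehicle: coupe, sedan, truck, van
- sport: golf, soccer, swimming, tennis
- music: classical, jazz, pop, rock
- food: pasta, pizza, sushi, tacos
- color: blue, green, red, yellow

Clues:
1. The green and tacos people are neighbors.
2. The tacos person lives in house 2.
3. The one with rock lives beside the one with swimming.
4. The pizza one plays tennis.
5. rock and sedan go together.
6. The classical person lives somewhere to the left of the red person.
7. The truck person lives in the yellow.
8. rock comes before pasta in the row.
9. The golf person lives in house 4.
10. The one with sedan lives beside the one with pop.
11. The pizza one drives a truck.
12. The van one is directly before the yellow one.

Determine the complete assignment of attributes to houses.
Solution:

House | Vehicle | Sport | Music | Food | Color
----------------------------------------------
  1   | sedan | soccer | rock | sushi | green
  2   | van | swimming | pop | tacos | blue
  3   | truck | tennis | classical | pizza | yellow
  4   | coupe | golf | jazz | pasta | red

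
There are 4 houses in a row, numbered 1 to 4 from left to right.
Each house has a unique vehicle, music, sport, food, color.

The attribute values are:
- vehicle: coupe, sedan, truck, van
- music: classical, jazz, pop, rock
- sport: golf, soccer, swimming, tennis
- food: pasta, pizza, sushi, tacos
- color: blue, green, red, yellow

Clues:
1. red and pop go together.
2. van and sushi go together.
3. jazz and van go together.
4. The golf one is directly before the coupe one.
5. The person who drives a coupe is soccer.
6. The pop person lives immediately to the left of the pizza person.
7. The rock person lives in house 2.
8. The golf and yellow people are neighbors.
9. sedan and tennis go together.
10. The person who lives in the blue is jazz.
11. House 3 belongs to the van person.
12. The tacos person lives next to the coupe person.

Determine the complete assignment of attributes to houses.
Solution:

House | Vehicle | Music | Sport | Food | Color
----------------------------------------------
  1   | truck | pop | golf | tacos | red
  2   | coupe | rock | soccer | pizza | yellow
  3   | van | jazz | swimming | sushi | blue
  4   | sedan | classical | tennis | pasta | green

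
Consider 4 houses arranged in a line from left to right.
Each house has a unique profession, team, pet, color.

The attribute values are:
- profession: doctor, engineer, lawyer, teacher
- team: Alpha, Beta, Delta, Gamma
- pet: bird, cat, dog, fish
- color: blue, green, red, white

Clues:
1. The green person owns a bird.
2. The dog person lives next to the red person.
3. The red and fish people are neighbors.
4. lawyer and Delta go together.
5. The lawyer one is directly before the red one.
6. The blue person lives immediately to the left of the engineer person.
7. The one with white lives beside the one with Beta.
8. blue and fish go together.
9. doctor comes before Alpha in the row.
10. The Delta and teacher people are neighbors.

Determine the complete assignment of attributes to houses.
Solution:

House | Profession | Team | Pet | Color
---------------------------------------
  1   | lawyer | Delta | dog | white
  2   | teacher | Beta | cat | red
  3   | doctor | Gamma | fish | blue
  4   | engineer | Alpha | bird | green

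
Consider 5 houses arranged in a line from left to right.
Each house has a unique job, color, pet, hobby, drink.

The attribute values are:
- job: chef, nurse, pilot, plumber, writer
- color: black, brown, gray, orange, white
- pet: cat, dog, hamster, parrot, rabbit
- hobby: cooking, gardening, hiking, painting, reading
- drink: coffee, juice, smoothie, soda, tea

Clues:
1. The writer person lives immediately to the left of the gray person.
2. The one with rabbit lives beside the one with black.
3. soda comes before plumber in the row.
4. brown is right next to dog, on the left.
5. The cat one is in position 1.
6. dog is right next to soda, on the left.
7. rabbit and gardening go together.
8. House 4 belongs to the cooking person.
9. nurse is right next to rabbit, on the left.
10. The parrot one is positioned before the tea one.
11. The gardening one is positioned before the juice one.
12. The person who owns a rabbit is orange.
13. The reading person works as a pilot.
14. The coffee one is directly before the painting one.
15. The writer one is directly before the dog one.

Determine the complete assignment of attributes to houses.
Solution:

House | Job | Color | Pet | Hobby | Drink
-----------------------------------------
  1   | writer | brown | cat | hiking | coffee
  2   | nurse | gray | dog | painting | smoothie
  3   | chef | orange | rabbit | gardening | soda
  4   | plumber | black | parrot | cooking | juice
  5   | pilot | white | hamster | reading | tea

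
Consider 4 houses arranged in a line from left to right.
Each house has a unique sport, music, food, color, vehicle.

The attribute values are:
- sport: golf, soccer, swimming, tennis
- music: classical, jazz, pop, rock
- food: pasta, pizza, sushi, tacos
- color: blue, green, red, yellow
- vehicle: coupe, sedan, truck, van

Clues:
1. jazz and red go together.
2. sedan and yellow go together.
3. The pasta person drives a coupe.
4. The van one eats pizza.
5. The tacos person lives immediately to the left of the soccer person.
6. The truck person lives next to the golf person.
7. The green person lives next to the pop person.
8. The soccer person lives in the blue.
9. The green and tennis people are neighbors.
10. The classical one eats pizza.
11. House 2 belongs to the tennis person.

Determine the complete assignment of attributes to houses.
Solution:

House | Sport | Music | Food | Color | Vehicle
----------------------------------------------
  1   | swimming | classical | pizza | green | van
  2   | tennis | pop | tacos | yellow | sedan
  3   | soccer | rock | sushi | blue | truck
  4   | golf | jazz | pasta | red | coupe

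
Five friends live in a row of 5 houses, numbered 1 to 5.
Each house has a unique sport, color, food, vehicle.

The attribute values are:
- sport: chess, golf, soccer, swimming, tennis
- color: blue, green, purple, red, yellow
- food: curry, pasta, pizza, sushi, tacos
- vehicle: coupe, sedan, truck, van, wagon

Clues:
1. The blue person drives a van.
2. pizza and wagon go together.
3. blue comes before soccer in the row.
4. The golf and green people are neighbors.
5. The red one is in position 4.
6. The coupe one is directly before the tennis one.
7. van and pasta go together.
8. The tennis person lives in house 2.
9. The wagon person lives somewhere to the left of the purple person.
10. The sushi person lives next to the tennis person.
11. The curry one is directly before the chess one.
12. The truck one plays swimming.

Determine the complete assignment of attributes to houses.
Solution:

House | Sport | Color | Food | Vehicle
--------------------------------------
  1   | golf | yellow | sushi | coupe
  2   | tennis | green | curry | sedan
  3   | chess | blue | pasta | van
  4   | soccer | red | pizza | wagon
  5   | swimming | purple | tacos | truck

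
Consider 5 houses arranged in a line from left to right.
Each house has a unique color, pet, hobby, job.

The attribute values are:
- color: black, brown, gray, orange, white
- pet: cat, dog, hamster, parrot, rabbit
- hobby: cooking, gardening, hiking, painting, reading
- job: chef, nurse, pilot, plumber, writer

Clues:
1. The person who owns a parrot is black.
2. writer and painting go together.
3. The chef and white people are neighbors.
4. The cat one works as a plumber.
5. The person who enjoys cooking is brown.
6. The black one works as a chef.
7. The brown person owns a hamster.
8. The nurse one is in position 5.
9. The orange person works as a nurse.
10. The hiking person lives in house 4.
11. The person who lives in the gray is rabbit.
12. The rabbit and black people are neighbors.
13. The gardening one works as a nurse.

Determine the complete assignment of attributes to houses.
Solution:

House | Color | Pet | Hobby | Job
---------------------------------
  1   | brown | hamster | cooking | pilot
  2   | gray | rabbit | painting | writer
  3   | black | parrot | reading | chef
  4   | white | cat | hiking | plumber
  5   | orange | dog | gardening | nurse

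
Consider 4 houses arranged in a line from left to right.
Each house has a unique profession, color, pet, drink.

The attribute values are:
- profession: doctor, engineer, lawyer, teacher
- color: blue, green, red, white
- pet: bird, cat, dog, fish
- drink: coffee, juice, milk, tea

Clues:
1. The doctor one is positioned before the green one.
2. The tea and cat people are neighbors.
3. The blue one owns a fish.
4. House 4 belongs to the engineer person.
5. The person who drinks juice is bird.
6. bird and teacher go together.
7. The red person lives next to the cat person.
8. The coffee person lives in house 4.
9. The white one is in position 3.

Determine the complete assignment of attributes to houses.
Solution:

House | Profession | Color | Pet | Drink
----------------------------------------
  1   | doctor | red | dog | tea
  2   | lawyer | green | cat | milk
  3   | teacher | white | bird | juice
  4   | engineer | blue | fish | coffee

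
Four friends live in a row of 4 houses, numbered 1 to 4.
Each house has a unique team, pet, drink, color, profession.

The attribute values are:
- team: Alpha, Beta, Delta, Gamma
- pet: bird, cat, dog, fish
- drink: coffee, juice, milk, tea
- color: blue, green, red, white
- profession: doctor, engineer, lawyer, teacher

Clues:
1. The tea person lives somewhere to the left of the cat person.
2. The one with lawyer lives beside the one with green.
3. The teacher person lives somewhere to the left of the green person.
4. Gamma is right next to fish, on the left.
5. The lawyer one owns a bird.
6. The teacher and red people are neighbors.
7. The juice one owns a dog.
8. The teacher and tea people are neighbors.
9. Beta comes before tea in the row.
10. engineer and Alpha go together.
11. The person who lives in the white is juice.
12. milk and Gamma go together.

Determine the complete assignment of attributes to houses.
Solution:

House | Team | Pet | Drink | Color | Profession
-----------------------------------------------
  1   | Beta | dog | juice | white | teacher
  2   | Delta | bird | tea | red | lawyer
  3   | Gamma | cat | milk | green | doctor
  4   | Alpha | fish | coffee | blue | engineer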